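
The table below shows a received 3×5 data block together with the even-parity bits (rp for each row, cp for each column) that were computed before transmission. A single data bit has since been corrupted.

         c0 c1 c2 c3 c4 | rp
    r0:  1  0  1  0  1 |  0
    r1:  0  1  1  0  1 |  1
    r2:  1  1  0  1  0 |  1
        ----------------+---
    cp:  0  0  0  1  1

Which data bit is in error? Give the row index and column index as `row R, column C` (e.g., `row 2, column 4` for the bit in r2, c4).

row 0, column 4

Recompute each row's even parity and compare to rp:
  r0: data parity 1, sent rp 0 → mismatch
  r1: data parity 1, sent rp 1 → ok
  r2: data parity 1, sent rp 1 → ok
Recompute each column's even parity and compare to cp:
  c0: data parity 0, sent cp 0 → ok
  c1: data parity 0, sent cp 0 → ok
  c2: data parity 0, sent cp 0 → ok
  c3: data parity 1, sent cp 1 → ok
  c4: data parity 0, sent cp 1 → mismatch
Exactly one row (r0) and one column (c4) fail → the flipped bit is at their intersection.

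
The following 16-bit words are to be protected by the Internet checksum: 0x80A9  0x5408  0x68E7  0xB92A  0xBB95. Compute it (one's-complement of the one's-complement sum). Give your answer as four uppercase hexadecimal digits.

One's-complement addition (fold any carry out of bit 15 back into bit 0):
  0x80A9 + 0x5408 = 0x0D4B1
  0xD4B1 + 0x68E7 = 0x13D98 → wrap carry → 0x3D99
  0x3D99 + 0xB92A = 0x0F6C3
  0xF6C3 + 0xBB95 = 0x1B258 → wrap carry → 0xB259
One's-complement sum = 0xB259.
Checksum = ~0xB259 & 0xFFFF = 0x4DA6.

4DA6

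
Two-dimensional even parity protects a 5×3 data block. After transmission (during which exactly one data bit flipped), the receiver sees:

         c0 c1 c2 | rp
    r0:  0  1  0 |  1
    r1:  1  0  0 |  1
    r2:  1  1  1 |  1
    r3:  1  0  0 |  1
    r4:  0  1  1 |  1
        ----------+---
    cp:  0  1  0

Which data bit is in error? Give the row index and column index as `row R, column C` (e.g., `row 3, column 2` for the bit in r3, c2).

row 4, column 0

Recompute each row's even parity and compare to rp:
  r0: data parity 1, sent rp 1 → ok
  r1: data parity 1, sent rp 1 → ok
  r2: data parity 1, sent rp 1 → ok
  r3: data parity 1, sent rp 1 → ok
  r4: data parity 0, sent rp 1 → mismatch
Recompute each column's even parity and compare to cp:
  c0: data parity 1, sent cp 0 → mismatch
  c1: data parity 1, sent cp 1 → ok
  c2: data parity 0, sent cp 0 → ok
Exactly one row (r4) and one column (c0) fail → the flipped bit is at their intersection.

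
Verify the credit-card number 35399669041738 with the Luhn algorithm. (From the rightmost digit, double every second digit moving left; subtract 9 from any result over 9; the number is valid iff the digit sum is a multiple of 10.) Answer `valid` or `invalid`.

From the right, keep odd positions and double even positions (subtract 9 from any doubled value over 9):
  doubled (positions 2,4,...): 6 2 0 3 9 6 6 → sum 32
  kept (positions 1,3,...): 8 7 4 9 6 9 5 → sum 48
Total = 80.
80 mod 10 = 0, so the number is valid.

valid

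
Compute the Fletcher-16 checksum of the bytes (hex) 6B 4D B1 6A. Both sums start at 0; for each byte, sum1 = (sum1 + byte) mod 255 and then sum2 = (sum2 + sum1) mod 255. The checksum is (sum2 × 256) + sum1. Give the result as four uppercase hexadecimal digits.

63D4

Running sums (mod 255):
  after byte 0 (6B): sum1=107, sum2=107
  after byte 1 (4D): sum1=184, sum2=36
  after byte 2 (B1): sum1=106, sum2=142
  after byte 3 (6A): sum1=212, sum2=99
Checksum = sum2·256 + sum1 = 99·256 + 212 = 25556 = 0x63D4.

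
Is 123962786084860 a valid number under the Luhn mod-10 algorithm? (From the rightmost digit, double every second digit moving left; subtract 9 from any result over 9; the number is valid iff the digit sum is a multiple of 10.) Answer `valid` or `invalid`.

invalid

From the right, keep odd positions and double even positions (subtract 9 from any doubled value over 9):
  doubled (positions 2,4,...): 3 8 0 7 4 9 4 → sum 35
  kept (positions 1,3,...): 0 8 8 6 7 6 3 1 → sum 39
Total = 74.
74 mod 10 = 4, so the number is invalid.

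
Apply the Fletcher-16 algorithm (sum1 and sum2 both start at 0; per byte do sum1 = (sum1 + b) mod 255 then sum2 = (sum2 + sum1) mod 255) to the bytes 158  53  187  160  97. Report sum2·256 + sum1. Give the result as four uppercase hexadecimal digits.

Running sums (mod 255):
  after byte 0 (158): sum1=158, sum2=158
  after byte 1 (53): sum1=211, sum2=114
  after byte 2 (187): sum1=143, sum2=2
  after byte 3 (160): sum1=48, sum2=50
  after byte 4 (97): sum1=145, sum2=195
Checksum = sum2·256 + sum1 = 195·256 + 145 = 50065 = 0xC391.

C391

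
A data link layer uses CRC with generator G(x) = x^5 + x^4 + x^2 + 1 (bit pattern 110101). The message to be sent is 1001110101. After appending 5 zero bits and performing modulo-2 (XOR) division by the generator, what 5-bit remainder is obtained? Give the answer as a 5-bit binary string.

Append 5 zeros: 100111010100000. Divide by 110101 (XOR where the leading bit is 1):
  pos 0: 100111 XOR 110101 = 010010
  pos 1: 100100 XOR 110101 = 010001
  pos 2: 100011 XOR 110101 = 010110
  pos 3: 101100 XOR 110101 = 011001
  pos 4: 110011 XOR 110101 = 000110
  pos 7: 110000 XOR 110101 = 000101
Remainder (last 5 bits) = 10100. This is the CRC / FCS.

10100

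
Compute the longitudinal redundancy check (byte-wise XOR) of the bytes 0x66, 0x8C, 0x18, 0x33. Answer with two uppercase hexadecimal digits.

XOR the bytes together:
  start with 0x66
  0x66 ⊕ 0x8C = 0xEA
  0xEA ⊕ 0x18 = 0xF2
  0xF2 ⊕ 0x33 = 0xC1

C1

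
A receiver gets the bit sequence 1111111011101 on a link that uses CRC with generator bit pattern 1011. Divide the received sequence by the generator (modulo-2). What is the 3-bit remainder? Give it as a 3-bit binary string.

000

Modulo-2 division of 1111111011101 by 1011:
  pos 0: 1111 XOR 1011 = 0100
  pos 1: 1001 XOR 1011 = 0010
  pos 3: 1011 XOR 1011 = 0000
  pos 8: 1110 XOR 1011 = 0101
  pos 9: 1011 XOR 1011 = 0000
Remainder = 000 (zero — the frame passes the CRC check).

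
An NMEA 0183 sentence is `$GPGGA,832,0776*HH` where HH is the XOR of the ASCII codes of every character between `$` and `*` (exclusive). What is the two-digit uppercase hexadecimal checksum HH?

69

XOR the ASCII codes of the payload characters:
  'G' = 0x47 → acc = 0x47
  'P' = 0x50 → acc = 0x17
  'G' = 0x47 → acc = 0x50
  'G' = 0x47 → acc = 0x17
  'A' = 0x41 → acc = 0x56
  ',' = 0x2C → acc = 0x7A
  '8' = 0x38 → acc = 0x42
  '3' = 0x33 → acc = 0x71
  '2' = 0x32 → acc = 0x43
  ',' = 0x2C → acc = 0x6F
  '0' = 0x30 → acc = 0x5F
  '7' = 0x37 → acc = 0x68
  '7' = 0x37 → acc = 0x5F
  '6' = 0x36 → acc = 0x69
Checksum = 0x69.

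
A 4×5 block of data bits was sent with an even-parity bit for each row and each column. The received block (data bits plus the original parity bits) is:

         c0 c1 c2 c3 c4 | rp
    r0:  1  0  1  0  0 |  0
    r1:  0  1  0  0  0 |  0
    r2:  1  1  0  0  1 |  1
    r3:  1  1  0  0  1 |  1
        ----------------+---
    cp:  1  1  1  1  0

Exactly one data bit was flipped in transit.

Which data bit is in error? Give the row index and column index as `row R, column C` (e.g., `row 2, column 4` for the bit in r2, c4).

Recompute each row's even parity and compare to rp:
  r0: data parity 0, sent rp 0 → ok
  r1: data parity 1, sent rp 0 → mismatch
  r2: data parity 1, sent rp 1 → ok
  r3: data parity 1, sent rp 1 → ok
Recompute each column's even parity and compare to cp:
  c0: data parity 1, sent cp 1 → ok
  c1: data parity 1, sent cp 1 → ok
  c2: data parity 1, sent cp 1 → ok
  c3: data parity 0, sent cp 1 → mismatch
  c4: data parity 0, sent cp 0 → ok
Exactly one row (r1) and one column (c3) fail → the flipped bit is at their intersection.

row 1, column 3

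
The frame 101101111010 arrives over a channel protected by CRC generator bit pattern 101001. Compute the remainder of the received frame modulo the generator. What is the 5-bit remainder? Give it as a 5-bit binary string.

01001

Modulo-2 division of 101101111010 by 101001:
  pos 0: 101101 XOR 101001 = 000100
  pos 3: 100111 XOR 101001 = 001110
  pos 5: 111001 XOR 101001 = 010000
  pos 6: 100000 XOR 101001 = 001001
Remainder = 01001 (nonzero — an error is detected).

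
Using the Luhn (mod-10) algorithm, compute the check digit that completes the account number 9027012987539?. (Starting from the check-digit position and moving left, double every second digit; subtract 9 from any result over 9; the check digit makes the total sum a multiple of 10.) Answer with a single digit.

9

Partial digits right→left: 9 3 5 7 8 9 2 1 0 7 2 0 9
Double every second digit counting from the check-digit position (so the 1st, 3rd, 5th, ... of the partial from the right).
  doubled (with −9 where >9): 9 1 7 4 0 4 9 → sum 34
  kept as-is: 3 7 9 1 7 0 → sum 27
Total = 34 + 27 = 61.
Check digit = (10 − (61 mod 10)) mod 10 = 9.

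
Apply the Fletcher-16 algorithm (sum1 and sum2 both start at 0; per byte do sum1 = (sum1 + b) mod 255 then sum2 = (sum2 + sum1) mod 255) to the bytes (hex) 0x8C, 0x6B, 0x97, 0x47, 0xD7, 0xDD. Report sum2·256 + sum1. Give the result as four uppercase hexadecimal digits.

268C

Running sums (mod 255):
  after byte 0 (0x8C): sum1=140, sum2=140
  after byte 1 (0x6B): sum1=247, sum2=132
  after byte 2 (0x97): sum1=143, sum2=20
  after byte 3 (0x47): sum1=214, sum2=234
  after byte 4 (0xD7): sum1=174, sum2=153
  after byte 5 (0xDD): sum1=140, sum2=38
Checksum = sum2·256 + sum1 = 38·256 + 140 = 9868 = 0x268C.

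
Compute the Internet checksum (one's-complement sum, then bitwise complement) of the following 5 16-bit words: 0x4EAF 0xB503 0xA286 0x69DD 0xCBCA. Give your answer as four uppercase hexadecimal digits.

One's-complement addition (fold any carry out of bit 15 back into bit 0):
  0x4EAF + 0xB503 = 0x103B2 → wrap carry → 0x03B3
  0x03B3 + 0xA286 = 0x0A639
  0xA639 + 0x69DD = 0x11016 → wrap carry → 0x1017
  0x1017 + 0xCBCA = 0x0DBE1
One's-complement sum = 0xDBE1.
Checksum = ~0xDBE1 & 0xFFFF = 0x241E.

241E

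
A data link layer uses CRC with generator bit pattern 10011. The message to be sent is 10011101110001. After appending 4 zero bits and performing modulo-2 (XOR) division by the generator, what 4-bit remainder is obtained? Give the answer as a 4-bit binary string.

0100

Append 4 zeros: 100111011100010000. Divide by 10011 (XOR where the leading bit is 1):
  pos 0: 10011 XOR 10011 = 00000
  pos 5: 10111 XOR 10011 = 00100
  pos 7: 10000 XOR 10011 = 00011
  pos 10: 11010 XOR 10011 = 01001
  pos 11: 10010 XOR 10011 = 00001
Remainder (last 4 bits) = 0100. This is the CRC / FCS.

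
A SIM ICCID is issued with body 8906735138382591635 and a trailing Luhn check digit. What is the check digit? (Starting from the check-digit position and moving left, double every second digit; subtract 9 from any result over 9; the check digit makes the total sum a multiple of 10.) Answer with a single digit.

4

Partial digits right→left: 5 3 6 1 9 5 2 8 3 8 3 1 5 3 7 6 0 9 8
Double every second digit counting from the check-digit position (so the 1st, 3rd, 5th, ... of the partial from the right).
  doubled (with −9 where >9): 1 3 9 4 6 6 1 5 0 7 → sum 42
  kept as-is: 3 1 5 8 8 1 3 6 9 → sum 44
Total = 42 + 44 = 86.
Check digit = (10 − (86 mod 10)) mod 10 = 4.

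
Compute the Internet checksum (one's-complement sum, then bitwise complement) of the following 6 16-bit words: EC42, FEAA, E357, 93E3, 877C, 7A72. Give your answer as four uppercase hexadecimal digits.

One's-complement addition (fold any carry out of bit 15 back into bit 0):
  0xEC42 + 0xFEAA = 0x1EAEC → wrap carry → 0xEAED
  0xEAED + 0xE357 = 0x1CE44 → wrap carry → 0xCE45
  0xCE45 + 0x93E3 = 0x16228 → wrap carry → 0x6229
  0x6229 + 0x877C = 0x0E9A5
  0xE9A5 + 0x7A72 = 0x16417 → wrap carry → 0x6418
One's-complement sum = 0x6418.
Checksum = ~0x6418 & 0xFFFF = 0x9BE7.

9BE7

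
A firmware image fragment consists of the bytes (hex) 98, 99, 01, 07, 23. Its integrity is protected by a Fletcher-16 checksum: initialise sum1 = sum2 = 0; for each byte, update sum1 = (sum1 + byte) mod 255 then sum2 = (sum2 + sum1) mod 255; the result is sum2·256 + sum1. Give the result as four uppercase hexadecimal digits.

955D

Running sums (mod 255):
  after byte 0 (98): sum1=152, sum2=152
  after byte 1 (99): sum1=50, sum2=202
  after byte 2 (01): sum1=51, sum2=253
  after byte 3 (07): sum1=58, sum2=56
  after byte 4 (23): sum1=93, sum2=149
Checksum = sum2·256 + sum1 = 149·256 + 93 = 38237 = 0x955D.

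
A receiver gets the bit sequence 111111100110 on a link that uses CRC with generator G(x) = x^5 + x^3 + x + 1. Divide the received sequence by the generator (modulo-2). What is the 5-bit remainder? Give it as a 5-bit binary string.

10000

Modulo-2 division of 111111100110 by 101011:
  pos 0: 111111 XOR 101011 = 010100
  pos 1: 101001 XOR 101011 = 000010
  pos 5: 100011 XOR 101011 = 001000
Remainder = 10000 (nonzero — an error is detected).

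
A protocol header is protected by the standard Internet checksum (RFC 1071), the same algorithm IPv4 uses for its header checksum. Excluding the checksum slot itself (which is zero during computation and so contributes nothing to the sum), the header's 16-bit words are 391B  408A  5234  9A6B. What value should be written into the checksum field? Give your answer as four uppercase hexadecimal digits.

99BA

One's-complement addition (fold any carry out of bit 15 back into bit 0):
  0x391B + 0x408A = 0x079A5
  0x79A5 + 0x5234 = 0x0CBD9
  0xCBD9 + 0x9A6B = 0x16644 → wrap carry → 0x6645
One's-complement sum = 0x6645.
Checksum = ~0x6645 & 0xFFFF = 0x99BA.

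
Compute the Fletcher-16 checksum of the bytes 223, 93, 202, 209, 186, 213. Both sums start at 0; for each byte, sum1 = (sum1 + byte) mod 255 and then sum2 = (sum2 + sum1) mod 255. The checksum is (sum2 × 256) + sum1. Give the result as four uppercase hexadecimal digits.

Running sums (mod 255):
  after byte 0 (223): sum1=223, sum2=223
  after byte 1 (93): sum1=61, sum2=29
  after byte 2 (202): sum1=8, sum2=37
  after byte 3 (209): sum1=217, sum2=254
  after byte 4 (186): sum1=148, sum2=147
  after byte 5 (213): sum1=106, sum2=253
Checksum = sum2·256 + sum1 = 253·256 + 106 = 64874 = 0xFD6A.

FD6A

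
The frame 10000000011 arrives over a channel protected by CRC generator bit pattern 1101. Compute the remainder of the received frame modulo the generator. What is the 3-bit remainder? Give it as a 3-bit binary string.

110

Modulo-2 division of 10000000011 by 1101:
  pos 0: 1000 XOR 1101 = 0101
  pos 1: 1010 XOR 1101 = 0111
  pos 2: 1110 XOR 1101 = 0011
  pos 4: 1100 XOR 1101 = 0001
  pos 7: 1011 XOR 1101 = 0110
Remainder = 110 (nonzero — an error is detected).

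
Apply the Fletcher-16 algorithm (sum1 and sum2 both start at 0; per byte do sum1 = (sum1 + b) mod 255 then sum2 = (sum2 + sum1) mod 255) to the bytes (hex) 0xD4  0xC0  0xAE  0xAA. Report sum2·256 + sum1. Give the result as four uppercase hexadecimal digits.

Running sums (mod 255):
  after byte 0 (0xD4): sum1=212, sum2=212
  after byte 1 (0xC0): sum1=149, sum2=106
  after byte 2 (0xAE): sum1=68, sum2=174
  after byte 3 (0xAA): sum1=238, sum2=157
Checksum = sum2·256 + sum1 = 157·256 + 238 = 40430 = 0x9DEE.

9DEE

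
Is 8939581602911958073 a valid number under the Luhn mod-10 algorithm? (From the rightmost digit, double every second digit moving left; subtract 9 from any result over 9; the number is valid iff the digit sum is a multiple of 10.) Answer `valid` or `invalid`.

valid

From the right, keep odd positions and double even positions (subtract 9 from any doubled value over 9):
  doubled (positions 2,4,...): 5 7 9 2 4 3 7 9 9 → sum 55
  kept (positions 1,3,...): 3 0 5 1 9 0 1 5 3 8 → sum 35
Total = 90.
90 mod 10 = 0, so the number is valid.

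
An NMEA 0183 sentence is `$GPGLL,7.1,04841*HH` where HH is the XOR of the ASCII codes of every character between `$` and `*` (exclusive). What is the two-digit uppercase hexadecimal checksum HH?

41

XOR the ASCII codes of the payload characters:
  'G' = 0x47 → acc = 0x47
  'P' = 0x50 → acc = 0x17
  'G' = 0x47 → acc = 0x50
  'L' = 0x4C → acc = 0x1C
  'L' = 0x4C → acc = 0x50
  ',' = 0x2C → acc = 0x7C
  '7' = 0x37 → acc = 0x4B
  '.' = 0x2E → acc = 0x65
  '1' = 0x31 → acc = 0x54
  ',' = 0x2C → acc = 0x78
  '0' = 0x30 → acc = 0x48
  '4' = 0x34 → acc = 0x7C
  '8' = 0x38 → acc = 0x44
  '4' = 0x34 → acc = 0x70
  '1' = 0x31 → acc = 0x41
Checksum = 0x41.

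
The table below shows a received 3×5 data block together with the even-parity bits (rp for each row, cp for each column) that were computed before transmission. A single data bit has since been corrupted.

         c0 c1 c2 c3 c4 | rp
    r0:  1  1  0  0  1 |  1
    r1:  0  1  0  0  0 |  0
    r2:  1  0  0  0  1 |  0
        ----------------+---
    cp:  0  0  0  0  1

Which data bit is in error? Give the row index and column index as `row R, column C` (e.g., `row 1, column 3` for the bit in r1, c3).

Recompute each row's even parity and compare to rp:
  r0: data parity 1, sent rp 1 → ok
  r1: data parity 1, sent rp 0 → mismatch
  r2: data parity 0, sent rp 0 → ok
Recompute each column's even parity and compare to cp:
  c0: data parity 0, sent cp 0 → ok
  c1: data parity 0, sent cp 0 → ok
  c2: data parity 0, sent cp 0 → ok
  c3: data parity 0, sent cp 0 → ok
  c4: data parity 0, sent cp 1 → mismatch
Exactly one row (r1) and one column (c4) fail → the flipped bit is at their intersection.

row 1, column 4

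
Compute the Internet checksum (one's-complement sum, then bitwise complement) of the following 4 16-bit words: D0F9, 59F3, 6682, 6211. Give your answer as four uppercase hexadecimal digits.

0C7F

One's-complement addition (fold any carry out of bit 15 back into bit 0):
  0xD0F9 + 0x59F3 = 0x12AEC → wrap carry → 0x2AED
  0x2AED + 0x6682 = 0x0916F
  0x916F + 0x6211 = 0x0F380
One's-complement sum = 0xF380.
Checksum = ~0xF380 & 0xFFFF = 0x0C7F.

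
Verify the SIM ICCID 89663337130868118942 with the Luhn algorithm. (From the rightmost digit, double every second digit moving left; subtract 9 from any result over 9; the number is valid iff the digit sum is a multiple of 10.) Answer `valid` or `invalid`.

valid

From the right, keep odd positions and double even positions (subtract 9 from any doubled value over 9):
  doubled (positions 2,4,...): 8 7 2 3 0 2 6 6 3 7 → sum 44
  kept (positions 1,3,...): 2 9 1 8 8 3 7 3 6 9 → sum 56
Total = 100.
100 mod 10 = 0, so the number is valid.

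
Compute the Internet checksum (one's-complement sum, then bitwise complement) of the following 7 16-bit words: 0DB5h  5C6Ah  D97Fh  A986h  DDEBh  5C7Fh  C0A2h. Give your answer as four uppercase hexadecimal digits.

One's-complement addition (fold any carry out of bit 15 back into bit 0):
  0x0DB5 + 0x5C6A = 0x06A1F
  0x6A1F + 0xD97F = 0x1439E → wrap carry → 0x439F
  0x439F + 0xA986 = 0x0ED25
  0xED25 + 0xDDEB = 0x1CB10 → wrap carry → 0xCB11
  0xCB11 + 0x5C7F = 0x12790 → wrap carry → 0x2791
  0x2791 + 0xC0A2 = 0x0E833
One's-complement sum = 0xE833.
Checksum = ~0xE833 & 0xFFFF = 0x17CC.

17CC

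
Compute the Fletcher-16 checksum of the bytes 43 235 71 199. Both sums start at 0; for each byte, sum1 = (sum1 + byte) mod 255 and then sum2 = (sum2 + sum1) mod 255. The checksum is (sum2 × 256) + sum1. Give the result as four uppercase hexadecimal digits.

C626

Running sums (mod 255):
  after byte 0 (43): sum1=43, sum2=43
  after byte 1 (235): sum1=23, sum2=66
  after byte 2 (71): sum1=94, sum2=160
  after byte 3 (199): sum1=38, sum2=198
Checksum = sum2·256 + sum1 = 198·256 + 38 = 50726 = 0xC626.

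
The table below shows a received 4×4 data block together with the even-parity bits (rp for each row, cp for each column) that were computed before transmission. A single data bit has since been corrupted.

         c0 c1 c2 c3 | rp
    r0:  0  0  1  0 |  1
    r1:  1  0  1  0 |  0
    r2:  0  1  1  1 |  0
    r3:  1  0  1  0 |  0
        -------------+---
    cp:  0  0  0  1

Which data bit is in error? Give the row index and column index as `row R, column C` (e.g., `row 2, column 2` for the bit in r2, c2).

Recompute each row's even parity and compare to rp:
  r0: data parity 1, sent rp 1 → ok
  r1: data parity 0, sent rp 0 → ok
  r2: data parity 1, sent rp 0 → mismatch
  r3: data parity 0, sent rp 0 → ok
Recompute each column's even parity and compare to cp:
  c0: data parity 0, sent cp 0 → ok
  c1: data parity 1, sent cp 0 → mismatch
  c2: data parity 0, sent cp 0 → ok
  c3: data parity 1, sent cp 1 → ok
Exactly one row (r2) and one column (c1) fail → the flipped bit is at their intersection.

row 2, column 1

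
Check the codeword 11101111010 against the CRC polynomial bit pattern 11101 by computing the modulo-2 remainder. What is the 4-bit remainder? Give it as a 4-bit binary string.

0000

Modulo-2 division of 11101111010 by 11101:
  pos 0: 11101 XOR 11101 = 00000
  pos 5: 11101 XOR 11101 = 00000
Remainder = 0000 (zero — the frame passes the CRC check).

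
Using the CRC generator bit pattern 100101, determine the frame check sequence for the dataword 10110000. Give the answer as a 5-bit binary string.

Append 5 zeros: 1011000000000. Divide by 100101 (XOR where the leading bit is 1):
  pos 0: 101100 XOR 100101 = 001001
  pos 2: 100100 XOR 100101 = 000001
  pos 7: 100000 XOR 100101 = 000101
Remainder (last 5 bits) = 00101. This is the CRC / FCS.

00101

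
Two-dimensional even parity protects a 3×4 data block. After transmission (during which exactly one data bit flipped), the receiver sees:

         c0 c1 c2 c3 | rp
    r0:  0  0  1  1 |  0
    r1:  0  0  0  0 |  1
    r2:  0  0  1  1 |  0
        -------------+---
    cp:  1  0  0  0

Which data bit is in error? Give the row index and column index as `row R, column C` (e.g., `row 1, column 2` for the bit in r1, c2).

Recompute each row's even parity and compare to rp:
  r0: data parity 0, sent rp 0 → ok
  r1: data parity 0, sent rp 1 → mismatch
  r2: data parity 0, sent rp 0 → ok
Recompute each column's even parity and compare to cp:
  c0: data parity 0, sent cp 1 → mismatch
  c1: data parity 0, sent cp 0 → ok
  c2: data parity 0, sent cp 0 → ok
  c3: data parity 0, sent cp 0 → ok
Exactly one row (r1) and one column (c0) fail → the flipped bit is at their intersection.

row 1, column 0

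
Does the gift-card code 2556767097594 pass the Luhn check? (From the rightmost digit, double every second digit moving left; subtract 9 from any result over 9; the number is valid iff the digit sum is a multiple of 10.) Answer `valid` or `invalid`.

valid

From the right, keep odd positions and double even positions (subtract 9 from any doubled value over 9):
  doubled (positions 2,4,...): 9 5 0 3 3 1 → sum 21
  kept (positions 1,3,...): 4 5 9 7 7 5 2 → sum 39
Total = 60.
60 mod 10 = 0, so the number is valid.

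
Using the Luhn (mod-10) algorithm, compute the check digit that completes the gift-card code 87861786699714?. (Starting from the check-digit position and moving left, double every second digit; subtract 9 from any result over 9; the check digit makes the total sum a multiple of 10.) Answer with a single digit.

1

Partial digits right→left: 4 1 7 9 9 6 6 8 7 1 6 8 7 8
Double every second digit counting from the check-digit position (so the 1st, 3rd, 5th, ... of the partial from the right).
  doubled (with −9 where >9): 8 5 9 3 5 3 5 → sum 38
  kept as-is: 1 9 6 8 1 8 8 → sum 41
Total = 38 + 41 = 79.
Check digit = (10 − (79 mod 10)) mod 10 = 1.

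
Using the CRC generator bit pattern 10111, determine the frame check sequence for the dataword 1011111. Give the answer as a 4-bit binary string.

1001

Append 4 zeros: 10111110000. Divide by 10111 (XOR where the leading bit is 1):
  pos 0: 10111 XOR 10111 = 00000
  pos 5: 11000 XOR 10111 = 01111
  pos 6: 11110 XOR 10111 = 01001
Remainder (last 4 bits) = 1001. This is the CRC / FCS.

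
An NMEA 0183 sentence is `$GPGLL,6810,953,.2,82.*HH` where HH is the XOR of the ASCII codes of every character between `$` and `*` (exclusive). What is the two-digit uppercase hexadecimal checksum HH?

58

XOR the ASCII codes of the payload characters:
  'G' = 0x47 → acc = 0x47
  'P' = 0x50 → acc = 0x17
  'G' = 0x47 → acc = 0x50
  'L' = 0x4C → acc = 0x1C
  'L' = 0x4C → acc = 0x50
  ',' = 0x2C → acc = 0x7C
  '6' = 0x36 → acc = 0x4A
  '8' = 0x38 → acc = 0x72
  '1' = 0x31 → acc = 0x43
  '0' = 0x30 → acc = 0x73
  ',' = 0x2C → acc = 0x5F
  '9' = 0x39 → acc = 0x66
  '5' = 0x35 → acc = 0x53
  '3' = 0x33 → acc = 0x60
  ',' = 0x2C → acc = 0x4C
  '.' = 0x2E → acc = 0x62
  '2' = 0x32 → acc = 0x50
  ',' = 0x2C → acc = 0x7C
  '8' = 0x38 → acc = 0x44
  '2' = 0x32 → acc = 0x76
  '.' = 0x2E → acc = 0x58
Checksum = 0x58.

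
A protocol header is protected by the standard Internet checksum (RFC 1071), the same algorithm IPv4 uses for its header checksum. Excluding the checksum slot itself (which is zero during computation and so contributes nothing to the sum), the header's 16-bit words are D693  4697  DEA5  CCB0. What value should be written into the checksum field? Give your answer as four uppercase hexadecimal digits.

One's-complement addition (fold any carry out of bit 15 back into bit 0):
  0xD693 + 0x4697 = 0x11D2A → wrap carry → 0x1D2B
  0x1D2B + 0xDEA5 = 0x0FBD0
  0xFBD0 + 0xCCB0 = 0x1C880 → wrap carry → 0xC881
One's-complement sum = 0xC881.
Checksum = ~0xC881 & 0xFFFF = 0x377E.

377E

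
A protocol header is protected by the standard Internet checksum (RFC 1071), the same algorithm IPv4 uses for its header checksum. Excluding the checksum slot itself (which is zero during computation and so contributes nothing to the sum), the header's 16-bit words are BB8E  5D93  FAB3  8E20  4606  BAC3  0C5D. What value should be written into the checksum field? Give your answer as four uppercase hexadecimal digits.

One's-complement addition (fold any carry out of bit 15 back into bit 0):
  0xBB8E + 0x5D93 = 0x11921 → wrap carry → 0x1922
  0x1922 + 0xFAB3 = 0x113D5 → wrap carry → 0x13D6
  0x13D6 + 0x8E20 = 0x0A1F6
  0xA1F6 + 0x4606 = 0x0E7FC
  0xE7FC + 0xBAC3 = 0x1A2BF → wrap carry → 0xA2C0
  0xA2C0 + 0x0C5D = 0x0AF1D
One's-complement sum = 0xAF1D.
Checksum = ~0xAF1D & 0xFFFF = 0x50E2.

50E2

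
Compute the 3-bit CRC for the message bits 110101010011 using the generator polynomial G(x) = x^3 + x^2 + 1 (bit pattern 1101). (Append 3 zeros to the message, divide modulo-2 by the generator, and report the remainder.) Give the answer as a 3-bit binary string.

Append 3 zeros: 110101010011000. Divide by 1101 (XOR where the leading bit is 1):
  pos 0: 1101 XOR 1101 = 0000
  pos 5: 1010 XOR 1101 = 0111
  pos 6: 1110 XOR 1101 = 0011
  pos 8: 1111 XOR 1101 = 0010
  pos 10: 1000 XOR 1101 = 0101
  pos 11: 1010 XOR 1101 = 0111
Remainder (last 3 bits) = 111. This is the CRC / FCS.

111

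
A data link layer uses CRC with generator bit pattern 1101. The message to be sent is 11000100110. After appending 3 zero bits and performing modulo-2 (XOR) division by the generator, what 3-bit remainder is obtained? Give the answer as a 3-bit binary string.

011

Append 3 zeros: 11000100110000. Divide by 1101 (XOR where the leading bit is 1):
  pos 0: 1100 XOR 1101 = 0001
  pos 3: 1010 XOR 1101 = 0111
  pos 4: 1110 XOR 1101 = 0011
  pos 6: 1111 XOR 1101 = 0010
  pos 8: 1000 XOR 1101 = 0101
  pos 9: 1010 XOR 1101 = 0111
  pos 10: 1110 XOR 1101 = 0011
Remainder (last 3 bits) = 011. This is the CRC / FCS.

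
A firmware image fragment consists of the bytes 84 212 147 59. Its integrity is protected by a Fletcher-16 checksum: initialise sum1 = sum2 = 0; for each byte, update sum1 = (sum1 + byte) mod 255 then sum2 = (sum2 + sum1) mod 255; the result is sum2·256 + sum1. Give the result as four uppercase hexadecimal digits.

Running sums (mod 255):
  after byte 0 (84): sum1=84, sum2=84
  after byte 1 (212): sum1=41, sum2=125
  after byte 2 (147): sum1=188, sum2=58
  after byte 3 (59): sum1=247, sum2=50
Checksum = sum2·256 + sum1 = 50·256 + 247 = 13047 = 0x32F7.

32F7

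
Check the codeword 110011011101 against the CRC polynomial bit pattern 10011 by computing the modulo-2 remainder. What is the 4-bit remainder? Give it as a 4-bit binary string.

Modulo-2 division of 110011011101 by 10011:
  pos 0: 11001 XOR 10011 = 01010
  pos 1: 10101 XOR 10011 = 00110
  pos 3: 11001 XOR 10011 = 01010
  pos 4: 10101 XOR 10011 = 00110
  pos 6: 11010 XOR 10011 = 01001
  pos 7: 10011 XOR 10011 = 00000
Remainder = 0000 (zero — the frame passes the CRC check).

0000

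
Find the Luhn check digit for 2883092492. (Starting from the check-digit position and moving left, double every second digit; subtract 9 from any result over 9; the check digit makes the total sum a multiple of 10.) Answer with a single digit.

Partial digits right→left: 2 9 4 2 9 0 3 8 8 2
Double every second digit counting from the check-digit position (so the 1st, 3rd, 5th, ... of the partial from the right).
  doubled (with −9 where >9): 4 8 9 6 7 → sum 34
  kept as-is: 9 2 0 8 2 → sum 21
Total = 34 + 21 = 55.
Check digit = (10 − (55 mod 10)) mod 10 = 5.

5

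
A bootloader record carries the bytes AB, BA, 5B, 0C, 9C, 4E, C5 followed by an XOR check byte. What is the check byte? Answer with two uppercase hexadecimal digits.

XOR the bytes together:
  start with 0xAB
  0xAB ⊕ 0xBA = 0x11
  0x11 ⊕ 0x5B = 0x4A
  0x4A ⊕ 0x0C = 0x46
  0x46 ⊕ 0x9C = 0xDA
  0xDA ⊕ 0x4E = 0x94
  0x94 ⊕ 0xC5 = 0x51

51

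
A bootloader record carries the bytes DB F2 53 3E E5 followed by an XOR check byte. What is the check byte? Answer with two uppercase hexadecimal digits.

XOR the bytes together:
  start with 0xDB
  0xDB ⊕ 0xF2 = 0x29
  0x29 ⊕ 0x53 = 0x7A
  0x7A ⊕ 0x3E = 0x44
  0x44 ⊕ 0xE5 = 0xA1

A1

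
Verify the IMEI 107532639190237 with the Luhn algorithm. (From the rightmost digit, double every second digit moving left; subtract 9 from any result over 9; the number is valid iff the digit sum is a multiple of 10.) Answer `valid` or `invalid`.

From the right, keep odd positions and double even positions (subtract 9 from any doubled value over 9):
  doubled (positions 2,4,...): 6 0 2 6 4 1 0 → sum 19
  kept (positions 1,3,...): 7 2 9 9 6 3 7 1 → sum 44
Total = 63.
63 mod 10 = 3, so the number is invalid.

invalid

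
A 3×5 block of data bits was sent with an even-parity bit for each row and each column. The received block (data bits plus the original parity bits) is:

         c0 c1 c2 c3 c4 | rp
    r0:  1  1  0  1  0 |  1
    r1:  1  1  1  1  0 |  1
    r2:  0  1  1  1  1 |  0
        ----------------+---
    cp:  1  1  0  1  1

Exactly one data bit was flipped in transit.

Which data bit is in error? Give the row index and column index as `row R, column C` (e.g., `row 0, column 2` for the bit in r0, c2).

Recompute each row's even parity and compare to rp:
  r0: data parity 1, sent rp 1 → ok
  r1: data parity 0, sent rp 1 → mismatch
  r2: data parity 0, sent rp 0 → ok
Recompute each column's even parity and compare to cp:
  c0: data parity 0, sent cp 1 → mismatch
  c1: data parity 1, sent cp 1 → ok
  c2: data parity 0, sent cp 0 → ok
  c3: data parity 1, sent cp 1 → ok
  c4: data parity 1, sent cp 1 → ok
Exactly one row (r1) and one column (c0) fail → the flipped bit is at their intersection.

row 1, column 0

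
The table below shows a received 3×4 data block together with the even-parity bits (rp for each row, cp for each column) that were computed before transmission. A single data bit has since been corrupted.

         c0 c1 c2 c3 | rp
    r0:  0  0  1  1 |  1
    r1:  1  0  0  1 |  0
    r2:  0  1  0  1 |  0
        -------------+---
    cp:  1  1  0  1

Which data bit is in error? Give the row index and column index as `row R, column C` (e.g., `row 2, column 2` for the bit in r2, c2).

row 0, column 2

Recompute each row's even parity and compare to rp:
  r0: data parity 0, sent rp 1 → mismatch
  r1: data parity 0, sent rp 0 → ok
  r2: data parity 0, sent rp 0 → ok
Recompute each column's even parity and compare to cp:
  c0: data parity 1, sent cp 1 → ok
  c1: data parity 1, sent cp 1 → ok
  c2: data parity 1, sent cp 0 → mismatch
  c3: data parity 1, sent cp 1 → ok
Exactly one row (r0) and one column (c2) fail → the flipped bit is at their intersection.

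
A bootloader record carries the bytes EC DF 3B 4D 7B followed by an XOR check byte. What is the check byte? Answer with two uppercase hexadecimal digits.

XOR the bytes together:
  start with 0xEC
  0xEC ⊕ 0xDF = 0x33
  0x33 ⊕ 0x3B = 0x08
  0x08 ⊕ 0x4D = 0x45
  0x45 ⊕ 0x7B = 0x3E

3E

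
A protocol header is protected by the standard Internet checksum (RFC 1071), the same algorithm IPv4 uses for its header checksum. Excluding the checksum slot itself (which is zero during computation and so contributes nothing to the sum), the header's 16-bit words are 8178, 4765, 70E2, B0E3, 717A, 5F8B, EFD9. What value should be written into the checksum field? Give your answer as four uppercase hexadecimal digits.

547C

One's-complement addition (fold any carry out of bit 15 back into bit 0):
  0x8178 + 0x4765 = 0x0C8DD
  0xC8DD + 0x70E2 = 0x139BF → wrap carry → 0x39C0
  0x39C0 + 0xB0E3 = 0x0EAA3
  0xEAA3 + 0x717A = 0x15C1D → wrap carry → 0x5C1E
  0x5C1E + 0x5F8B = 0x0BBA9
  0xBBA9 + 0xEFD9 = 0x1AB82 → wrap carry → 0xAB83
One's-complement sum = 0xAB83.
Checksum = ~0xAB83 & 0xFFFF = 0x547C.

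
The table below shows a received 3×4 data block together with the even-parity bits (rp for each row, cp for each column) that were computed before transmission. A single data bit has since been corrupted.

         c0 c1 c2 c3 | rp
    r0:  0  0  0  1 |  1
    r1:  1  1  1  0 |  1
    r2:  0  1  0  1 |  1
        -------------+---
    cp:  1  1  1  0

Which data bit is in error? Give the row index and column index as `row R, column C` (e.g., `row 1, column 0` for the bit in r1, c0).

row 2, column 1

Recompute each row's even parity and compare to rp:
  r0: data parity 1, sent rp 1 → ok
  r1: data parity 1, sent rp 1 → ok
  r2: data parity 0, sent rp 1 → mismatch
Recompute each column's even parity and compare to cp:
  c0: data parity 1, sent cp 1 → ok
  c1: data parity 0, sent cp 1 → mismatch
  c2: data parity 1, sent cp 1 → ok
  c3: data parity 0, sent cp 0 → ok
Exactly one row (r2) and one column (c1) fail → the flipped bit is at their intersection.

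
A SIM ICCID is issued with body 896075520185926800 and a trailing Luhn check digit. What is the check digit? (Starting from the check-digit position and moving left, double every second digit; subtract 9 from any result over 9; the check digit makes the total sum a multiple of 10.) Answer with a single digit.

3

Partial digits right→left: 0 0 8 6 2 9 5 8 1 0 2 5 5 7 0 6 9 8
Double every second digit counting from the check-digit position (so the 1st, 3rd, 5th, ... of the partial from the right).
  doubled (with −9 where >9): 0 7 4 1 2 4 1 0 9 → sum 28
  kept as-is: 0 6 9 8 0 5 7 6 8 → sum 49
Total = 28 + 49 = 77.
Check digit = (10 − (77 mod 10)) mod 10 = 3.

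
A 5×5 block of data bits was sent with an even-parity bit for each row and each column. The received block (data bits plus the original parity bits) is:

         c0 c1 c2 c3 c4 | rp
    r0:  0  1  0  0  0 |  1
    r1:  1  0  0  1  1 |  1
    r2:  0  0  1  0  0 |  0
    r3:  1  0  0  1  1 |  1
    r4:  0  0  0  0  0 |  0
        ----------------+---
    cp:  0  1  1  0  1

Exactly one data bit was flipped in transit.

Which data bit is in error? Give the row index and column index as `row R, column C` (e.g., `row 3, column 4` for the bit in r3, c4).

Recompute each row's even parity and compare to rp:
  r0: data parity 1, sent rp 1 → ok
  r1: data parity 1, sent rp 1 → ok
  r2: data parity 1, sent rp 0 → mismatch
  r3: data parity 1, sent rp 1 → ok
  r4: data parity 0, sent rp 0 → ok
Recompute each column's even parity and compare to cp:
  c0: data parity 0, sent cp 0 → ok
  c1: data parity 1, sent cp 1 → ok
  c2: data parity 1, sent cp 1 → ok
  c3: data parity 0, sent cp 0 → ok
  c4: data parity 0, sent cp 1 → mismatch
Exactly one row (r2) and one column (c4) fail → the flipped bit is at their intersection.

row 2, column 4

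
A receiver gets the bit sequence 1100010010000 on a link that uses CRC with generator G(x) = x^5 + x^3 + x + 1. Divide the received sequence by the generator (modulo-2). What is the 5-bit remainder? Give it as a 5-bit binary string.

00000

Modulo-2 division of 1100010010000 by 101011:
  pos 0: 110001 XOR 101011 = 011010
  pos 1: 110100 XOR 101011 = 011111
  pos 2: 111110 XOR 101011 = 010101
  pos 3: 101011 XOR 101011 = 000000
Remainder = 00000 (zero — the frame passes the CRC check).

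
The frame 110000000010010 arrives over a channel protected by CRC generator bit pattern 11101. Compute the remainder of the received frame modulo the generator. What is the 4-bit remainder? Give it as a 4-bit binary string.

0000

Modulo-2 division of 110000000010010 by 11101:
  pos 0: 11000 XOR 11101 = 00101
  pos 2: 10100 XOR 11101 = 01001
  pos 3: 10010 XOR 11101 = 01111
  pos 4: 11110 XOR 11101 = 00011
  pos 7: 11010 XOR 11101 = 00111
  pos 9: 11101 XOR 11101 = 00000
Remainder = 0000 (zero — the frame passes the CRC check).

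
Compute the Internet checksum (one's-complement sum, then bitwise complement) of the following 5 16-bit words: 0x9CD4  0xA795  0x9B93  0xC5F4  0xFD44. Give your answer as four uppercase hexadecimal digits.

5CC8

One's-complement addition (fold any carry out of bit 15 back into bit 0):
  0x9CD4 + 0xA795 = 0x14469 → wrap carry → 0x446A
  0x446A + 0x9B93 = 0x0DFFD
  0xDFFD + 0xC5F4 = 0x1A5F1 → wrap carry → 0xA5F2
  0xA5F2 + 0xFD44 = 0x1A336 → wrap carry → 0xA337
One's-complement sum = 0xA337.
Checksum = ~0xA337 & 0xFFFF = 0x5CC8.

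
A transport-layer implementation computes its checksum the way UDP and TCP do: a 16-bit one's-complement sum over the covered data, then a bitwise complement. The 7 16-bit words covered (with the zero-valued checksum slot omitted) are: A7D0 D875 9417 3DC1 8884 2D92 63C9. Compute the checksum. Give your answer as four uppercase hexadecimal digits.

9400

One's-complement addition (fold any carry out of bit 15 back into bit 0):
  0xA7D0 + 0xD875 = 0x18045 → wrap carry → 0x8046
  0x8046 + 0x9417 = 0x1145D → wrap carry → 0x145E
  0x145E + 0x3DC1 = 0x0521F
  0x521F + 0x8884 = 0x0DAA3
  0xDAA3 + 0x2D92 = 0x10835 → wrap carry → 0x0836
  0x0836 + 0x63C9 = 0x06BFF
One's-complement sum = 0x6BFF.
Checksum = ~0x6BFF & 0xFFFF = 0x9400.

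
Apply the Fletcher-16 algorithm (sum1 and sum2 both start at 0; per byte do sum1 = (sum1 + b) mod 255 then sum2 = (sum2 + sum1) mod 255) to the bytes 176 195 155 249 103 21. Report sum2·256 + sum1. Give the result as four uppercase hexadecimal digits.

3786

Running sums (mod 255):
  after byte 0 (176): sum1=176, sum2=176
  after byte 1 (195): sum1=116, sum2=37
  after byte 2 (155): sum1=16, sum2=53
  after byte 3 (249): sum1=10, sum2=63
  after byte 4 (103): sum1=113, sum2=176
  after byte 5 (21): sum1=134, sum2=55
Checksum = sum2·256 + sum1 = 55·256 + 134 = 14214 = 0x3786.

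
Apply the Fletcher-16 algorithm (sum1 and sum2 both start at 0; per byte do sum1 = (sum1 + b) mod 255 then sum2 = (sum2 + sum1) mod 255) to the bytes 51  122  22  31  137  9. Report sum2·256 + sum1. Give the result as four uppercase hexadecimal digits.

Running sums (mod 255):
  after byte 0 (51): sum1=51, sum2=51
  after byte 1 (122): sum1=173, sum2=224
  after byte 2 (22): sum1=195, sum2=164
  after byte 3 (31): sum1=226, sum2=135
  after byte 4 (137): sum1=108, sum2=243
  after byte 5 (9): sum1=117, sum2=105
Checksum = sum2·256 + sum1 = 105·256 + 117 = 26997 = 0x6975.

6975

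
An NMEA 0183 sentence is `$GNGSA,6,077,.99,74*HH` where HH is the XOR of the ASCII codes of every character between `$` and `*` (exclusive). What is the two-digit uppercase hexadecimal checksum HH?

XOR the ASCII codes of the payload characters:
  'G' = 0x47 → acc = 0x47
  'N' = 0x4E → acc = 0x09
  'G' = 0x47 → acc = 0x4E
  'S' = 0x53 → acc = 0x1D
  'A' = 0x41 → acc = 0x5C
  ',' = 0x2C → acc = 0x70
  '6' = 0x36 → acc = 0x46
  ',' = 0x2C → acc = 0x6A
  '0' = 0x30 → acc = 0x5A
  '7' = 0x37 → acc = 0x6D
  '7' = 0x37 → acc = 0x5A
  ',' = 0x2C → acc = 0x76
  '.' = 0x2E → acc = 0x58
  '9' = 0x39 → acc = 0x61
  '9' = 0x39 → acc = 0x58
  ',' = 0x2C → acc = 0x74
  '7' = 0x37 → acc = 0x43
  '4' = 0x34 → acc = 0x77
Checksum = 0x77.

77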